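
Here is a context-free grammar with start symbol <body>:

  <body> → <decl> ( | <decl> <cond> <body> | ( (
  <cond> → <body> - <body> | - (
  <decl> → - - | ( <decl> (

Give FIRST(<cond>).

From <cond> → <body> - <body>: add FIRST(<body>) = { (, - }.
<cond> → - ( contributes {-}.
Union: FIRST(<cond>) = { (, - }.

{ (, - }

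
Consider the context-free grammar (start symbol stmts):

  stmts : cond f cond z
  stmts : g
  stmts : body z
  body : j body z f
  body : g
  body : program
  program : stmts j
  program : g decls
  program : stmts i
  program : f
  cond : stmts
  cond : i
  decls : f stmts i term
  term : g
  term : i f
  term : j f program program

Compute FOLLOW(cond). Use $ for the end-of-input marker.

{ f, z }

In stmts : cond f cond z: add FIRST(f cond z) = { f }.
In stmts : cond f cond z: add FIRST(z) = { z }.
Union: FOLLOW(cond) = { f, z }.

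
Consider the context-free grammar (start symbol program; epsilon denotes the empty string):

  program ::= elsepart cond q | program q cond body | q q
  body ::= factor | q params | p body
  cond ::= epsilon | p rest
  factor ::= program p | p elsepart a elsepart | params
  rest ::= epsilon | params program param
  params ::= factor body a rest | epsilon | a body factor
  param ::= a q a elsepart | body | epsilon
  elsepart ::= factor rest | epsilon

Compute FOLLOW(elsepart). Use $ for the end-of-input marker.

{ $, a, p, q }

In program ::= elsepart cond q: add FIRST(cond q) = { p, q }.
In factor ::= p elsepart a elsepart: add FIRST(a elsepart) = { a }.
In factor ::= p elsepart a elsepart: elsepart is at the end, add FOLLOW(factor) = { $, a, p, q }.
In param ::= a q a elsepart: elsepart is at the end, add FOLLOW(param) = { $, a, p, q }.
Union: FOLLOW(elsepart) = { $, a, p, q }.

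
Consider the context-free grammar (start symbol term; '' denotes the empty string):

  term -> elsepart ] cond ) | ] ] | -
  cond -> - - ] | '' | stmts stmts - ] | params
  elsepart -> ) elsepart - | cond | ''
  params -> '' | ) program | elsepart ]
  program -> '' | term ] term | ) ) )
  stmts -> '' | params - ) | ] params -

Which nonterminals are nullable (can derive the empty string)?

{ cond, elsepart, params, program, stmts }

Directly nullable (have an ''-production): cond, elsepart, params, program, stmts.
No other nonterminal has a production whose RHS symbols are all nullable.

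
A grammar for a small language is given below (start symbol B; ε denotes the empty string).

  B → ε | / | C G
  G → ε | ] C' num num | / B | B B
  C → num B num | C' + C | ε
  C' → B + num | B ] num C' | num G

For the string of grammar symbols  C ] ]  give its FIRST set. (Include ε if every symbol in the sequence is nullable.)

{ +, /, ], num }

Add FIRST(C)\{ε} = { +, /, ], num }; C is nullable, continue.
] is a terminal; add {]} and stop.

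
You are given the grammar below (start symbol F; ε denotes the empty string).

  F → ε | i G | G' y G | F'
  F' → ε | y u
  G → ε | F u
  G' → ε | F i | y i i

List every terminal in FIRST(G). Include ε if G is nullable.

G → ε contributes ε.
From G → F u: F nullable, take FIRST(F) ∪ {u} = { i, u, y }.
Union: FIRST(G) = { i, u, y, ε }.

{ i, u, y, ε }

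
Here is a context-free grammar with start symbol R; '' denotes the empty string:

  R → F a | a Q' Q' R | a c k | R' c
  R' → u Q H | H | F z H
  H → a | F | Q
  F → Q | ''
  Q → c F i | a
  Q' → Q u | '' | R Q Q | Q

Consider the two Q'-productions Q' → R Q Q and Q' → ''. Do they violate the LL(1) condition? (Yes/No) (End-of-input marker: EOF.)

FIRST(R Q Q) = { a, c, u, z } and FIRST('') = { '' }.
The second alternative is nullable and FOLLOW(Q') = { a, c, u, z } shares a with FIRST of the first — conflict.

Yes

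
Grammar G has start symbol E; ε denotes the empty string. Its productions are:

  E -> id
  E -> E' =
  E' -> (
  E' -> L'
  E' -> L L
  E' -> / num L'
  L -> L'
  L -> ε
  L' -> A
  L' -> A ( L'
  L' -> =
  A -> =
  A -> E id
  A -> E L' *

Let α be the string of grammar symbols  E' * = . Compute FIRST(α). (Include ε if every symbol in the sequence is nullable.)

Add FIRST(E')\{ε} = { (, /, =, id }; E' is nullable, continue.
* is a terminal; add {*} and stop.

{ (, *, /, =, id }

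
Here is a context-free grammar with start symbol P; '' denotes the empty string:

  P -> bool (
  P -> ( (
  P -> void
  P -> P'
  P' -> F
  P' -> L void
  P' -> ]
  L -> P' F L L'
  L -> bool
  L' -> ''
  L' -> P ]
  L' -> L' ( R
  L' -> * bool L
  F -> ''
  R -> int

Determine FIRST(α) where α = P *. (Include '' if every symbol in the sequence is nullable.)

Add FIRST(P)\{''} = { (, ], bool, void }; P is nullable, continue.
* is a terminal; add {*} and stop.

{ (, *, ], bool, void }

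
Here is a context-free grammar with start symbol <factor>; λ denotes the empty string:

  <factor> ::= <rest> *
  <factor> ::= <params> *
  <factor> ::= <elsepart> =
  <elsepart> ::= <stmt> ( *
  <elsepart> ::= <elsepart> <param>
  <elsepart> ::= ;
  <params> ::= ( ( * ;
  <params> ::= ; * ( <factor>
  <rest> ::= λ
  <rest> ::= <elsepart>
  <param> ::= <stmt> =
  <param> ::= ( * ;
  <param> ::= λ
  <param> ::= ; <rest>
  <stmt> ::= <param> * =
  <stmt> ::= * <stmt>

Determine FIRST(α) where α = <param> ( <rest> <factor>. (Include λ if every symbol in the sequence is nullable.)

Add FIRST(<param>)\{λ} = { (, *, ; }; <param> is nullable, continue.
( is a terminal; add {(} and stop.

{ (, *, ; }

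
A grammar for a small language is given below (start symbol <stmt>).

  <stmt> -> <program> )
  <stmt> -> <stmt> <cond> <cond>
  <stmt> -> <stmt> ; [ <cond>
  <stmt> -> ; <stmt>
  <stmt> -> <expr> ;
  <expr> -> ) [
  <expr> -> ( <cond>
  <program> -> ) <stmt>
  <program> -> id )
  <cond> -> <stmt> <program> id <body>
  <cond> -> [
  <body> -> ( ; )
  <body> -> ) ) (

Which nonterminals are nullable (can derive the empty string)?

{ } (none)

No nonterminal has an empty production or an RHS whose symbols are all nullable.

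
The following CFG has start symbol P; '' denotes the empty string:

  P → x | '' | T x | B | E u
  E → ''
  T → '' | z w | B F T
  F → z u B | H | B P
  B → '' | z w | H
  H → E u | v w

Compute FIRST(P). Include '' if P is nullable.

{ u, v, x, z, '' }

P → x contributes {x}.
P → '' contributes ''.
From P → T x: T nullable, take FIRST(T) ∪ {x} = { u, v, x, z }.
From P → B: add FIRST(B) = { u, v, z, '' } (including '' since B is nullable).
From P → E u: E nullable, take FIRST(E) ∪ {u} = { u }.
Union: FIRST(P) = { u, v, x, z, '' }.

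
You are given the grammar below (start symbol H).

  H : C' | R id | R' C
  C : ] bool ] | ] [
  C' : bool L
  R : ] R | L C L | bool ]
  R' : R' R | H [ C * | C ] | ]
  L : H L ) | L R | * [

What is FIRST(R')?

From R' : R' R: add FIRST(R') = { *, ], bool }.
From R' : H [ C *: add FIRST(H) = { *, ], bool }.
From R' : C ]: add FIRST(C) = { ] }.
R' : ] contributes {]}.
Union: FIRST(R') = { *, ], bool }.

{ *, ], bool }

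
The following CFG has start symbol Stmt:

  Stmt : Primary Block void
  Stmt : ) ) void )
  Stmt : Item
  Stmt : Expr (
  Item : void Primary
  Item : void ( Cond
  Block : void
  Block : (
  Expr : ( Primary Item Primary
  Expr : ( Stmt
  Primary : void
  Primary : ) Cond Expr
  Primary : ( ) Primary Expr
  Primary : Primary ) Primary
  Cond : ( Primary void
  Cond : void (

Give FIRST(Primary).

{ (, ), void }

Primary : void contributes {void}.
Primary : ) Cond Expr contributes {)}.
Primary : ( ) Primary Expr contributes {(}.
From Primary : Primary ) Primary: add FIRST(Primary) = { (, ), void }.
Union: FIRST(Primary) = { (, ), void }.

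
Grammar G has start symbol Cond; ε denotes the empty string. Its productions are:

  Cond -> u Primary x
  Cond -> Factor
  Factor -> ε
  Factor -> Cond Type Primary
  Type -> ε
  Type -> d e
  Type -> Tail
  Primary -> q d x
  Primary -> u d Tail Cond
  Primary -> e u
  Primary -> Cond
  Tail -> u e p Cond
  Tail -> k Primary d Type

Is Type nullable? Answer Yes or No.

Yes

Type has an ε-production, so Type ⇒ ε.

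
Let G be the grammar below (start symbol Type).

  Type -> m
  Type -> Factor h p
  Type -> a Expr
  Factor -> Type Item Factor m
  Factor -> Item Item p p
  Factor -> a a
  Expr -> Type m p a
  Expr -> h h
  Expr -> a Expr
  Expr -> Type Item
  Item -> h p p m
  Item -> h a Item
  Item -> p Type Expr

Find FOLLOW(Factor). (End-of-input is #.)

In Type -> Factor h p: add FIRST(h p) = { h }.
In Factor -> Type Item Factor m: add FIRST(m) = { m }.
Union: FOLLOW(Factor) = { h, m }.

{ h, m }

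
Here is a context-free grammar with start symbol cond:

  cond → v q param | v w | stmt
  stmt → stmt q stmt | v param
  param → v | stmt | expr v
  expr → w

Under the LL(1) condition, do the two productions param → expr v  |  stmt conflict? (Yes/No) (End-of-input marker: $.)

No

FIRST(expr v) = { w } and FIRST(stmt) = { v }.
The FIRST sets are disjoint and neither alternative is nullable — no conflict.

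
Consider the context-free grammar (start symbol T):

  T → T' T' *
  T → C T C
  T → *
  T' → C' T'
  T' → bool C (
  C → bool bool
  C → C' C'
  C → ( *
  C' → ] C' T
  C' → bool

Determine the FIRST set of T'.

From T' → C' T': add FIRST(C') = { ], bool }.
T' → bool C ( contributes {bool}.
Union: FIRST(T') = { ], bool }.

{ ], bool }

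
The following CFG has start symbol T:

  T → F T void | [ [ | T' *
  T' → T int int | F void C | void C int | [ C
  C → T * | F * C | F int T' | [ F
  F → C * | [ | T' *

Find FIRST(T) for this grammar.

{ [, void }

From T → F T void: add FIRST(F) = { [, void }.
T → [ [ contributes {[}.
From T → T' *: add FIRST(T') = { [, void }.
Union: FIRST(T) = { [, void }.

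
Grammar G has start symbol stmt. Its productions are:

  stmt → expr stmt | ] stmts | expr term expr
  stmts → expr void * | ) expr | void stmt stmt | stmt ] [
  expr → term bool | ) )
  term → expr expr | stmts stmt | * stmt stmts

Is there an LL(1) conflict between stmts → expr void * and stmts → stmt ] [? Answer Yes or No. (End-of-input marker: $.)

FIRST(expr void *) = { ), *, ], void } and FIRST(stmt ] [) = { ), *, ], void }.
Both contain ), so the two alternatives are not disjoint — LL(1) conflict.

Yes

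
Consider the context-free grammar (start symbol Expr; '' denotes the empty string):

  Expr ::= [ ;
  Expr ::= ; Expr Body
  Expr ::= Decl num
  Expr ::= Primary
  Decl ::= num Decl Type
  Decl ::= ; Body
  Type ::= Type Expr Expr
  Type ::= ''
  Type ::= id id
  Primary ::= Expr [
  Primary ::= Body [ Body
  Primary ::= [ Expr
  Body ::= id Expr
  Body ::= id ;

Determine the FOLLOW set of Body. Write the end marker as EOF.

{ EOF, ;, [, id, num }

In Expr ::= ; Expr Body: Body is at the end, add FOLLOW(Expr) = { EOF, ;, [, id, num }.
In Decl ::= ; Body: Body is at the end, add FOLLOW(Decl) = { ;, [, id, num }.
In Primary ::= Body [ Body: add FIRST([ Body) = { [ }.
In Primary ::= Body [ Body: Body is at the end, add FOLLOW(Primary) = { EOF, ;, [, id, num }.
Union: FOLLOW(Body) = { EOF, ;, [, id, num }.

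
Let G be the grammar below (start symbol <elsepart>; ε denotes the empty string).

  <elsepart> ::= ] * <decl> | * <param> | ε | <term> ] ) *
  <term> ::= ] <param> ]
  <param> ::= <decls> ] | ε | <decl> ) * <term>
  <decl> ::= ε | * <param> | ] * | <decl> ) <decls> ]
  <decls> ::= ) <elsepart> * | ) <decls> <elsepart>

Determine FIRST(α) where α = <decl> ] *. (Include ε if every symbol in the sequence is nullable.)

Add FIRST(<decl>)\{ε} = { ), *, ] }; <decl> is nullable, continue.
] is a terminal; add {]} and stop.

{ ), *, ] }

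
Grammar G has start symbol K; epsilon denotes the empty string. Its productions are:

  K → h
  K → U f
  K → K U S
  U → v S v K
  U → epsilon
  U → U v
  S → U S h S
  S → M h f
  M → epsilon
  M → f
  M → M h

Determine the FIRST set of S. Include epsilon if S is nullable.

{ f, h, v }

From S → U S h S: U nullable, take FIRST(U) ∪ FIRST(S) = { f, h, v }.
From S → M h f: M nullable, take FIRST(M) ∪ {h} = { f, h }.
Union: FIRST(S) = { f, h, v }.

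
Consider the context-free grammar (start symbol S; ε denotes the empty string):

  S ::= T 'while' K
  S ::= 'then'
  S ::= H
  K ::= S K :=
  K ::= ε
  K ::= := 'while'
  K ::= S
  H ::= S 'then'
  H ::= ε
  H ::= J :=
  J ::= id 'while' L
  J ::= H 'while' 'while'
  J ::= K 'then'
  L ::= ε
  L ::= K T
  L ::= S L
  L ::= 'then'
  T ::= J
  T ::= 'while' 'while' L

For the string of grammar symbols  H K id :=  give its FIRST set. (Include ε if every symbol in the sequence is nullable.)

{ 'then', 'while', :=, id }

Add FIRST(H)\{ε} = { 'then', 'while', :=, id }; H is nullable, continue.
Add FIRST(K)\{ε} = { 'then', 'while', :=, id }; K is nullable, continue.
id is a terminal; add {id} and stop.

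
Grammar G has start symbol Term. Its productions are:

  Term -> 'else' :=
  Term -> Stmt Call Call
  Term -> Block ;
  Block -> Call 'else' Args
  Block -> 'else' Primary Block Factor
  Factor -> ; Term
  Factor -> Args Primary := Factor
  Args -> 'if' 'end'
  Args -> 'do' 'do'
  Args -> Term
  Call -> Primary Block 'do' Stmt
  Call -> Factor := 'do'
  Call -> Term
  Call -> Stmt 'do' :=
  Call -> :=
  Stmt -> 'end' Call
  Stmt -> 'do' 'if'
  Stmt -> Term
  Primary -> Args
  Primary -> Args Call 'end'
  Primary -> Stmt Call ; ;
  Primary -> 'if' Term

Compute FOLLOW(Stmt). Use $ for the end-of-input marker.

{ $, 'do', 'else', 'end', 'if', :=, ; }

In Term -> Stmt Call Call: add FIRST(Call Call) = { 'do', 'else', 'end', 'if', :=, ; }.
In Call -> Primary Block 'do' Stmt: Stmt is at the end, add FOLLOW(Call) = { $, 'do', 'else', 'end', 'if', :=, ; }.
In Call -> Stmt 'do' :=: add FIRST('do' :=) = { 'do' }.
In Primary -> Stmt Call ; ;: add FIRST(Call ; ;) = { 'do', 'else', 'end', 'if', :=, ; }.
Union: FOLLOW(Stmt) = { $, 'do', 'else', 'end', 'if', :=, ; }.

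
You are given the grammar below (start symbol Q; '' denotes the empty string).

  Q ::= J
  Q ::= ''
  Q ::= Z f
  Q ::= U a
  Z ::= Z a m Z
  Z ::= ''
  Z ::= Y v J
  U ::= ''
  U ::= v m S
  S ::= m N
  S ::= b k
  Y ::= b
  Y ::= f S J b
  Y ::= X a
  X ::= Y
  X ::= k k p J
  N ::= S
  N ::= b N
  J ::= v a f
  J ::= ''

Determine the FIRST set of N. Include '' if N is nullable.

From N ::= S: add FIRST(S) = { b, m }.
N ::= b N contributes {b}.
Union: FIRST(N) = { b, m }.

{ b, m }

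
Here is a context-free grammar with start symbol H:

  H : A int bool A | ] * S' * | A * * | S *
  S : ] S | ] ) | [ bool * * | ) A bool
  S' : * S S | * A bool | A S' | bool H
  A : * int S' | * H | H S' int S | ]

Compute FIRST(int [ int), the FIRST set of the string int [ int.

int is a terminal; add {int} and stop.

{ int }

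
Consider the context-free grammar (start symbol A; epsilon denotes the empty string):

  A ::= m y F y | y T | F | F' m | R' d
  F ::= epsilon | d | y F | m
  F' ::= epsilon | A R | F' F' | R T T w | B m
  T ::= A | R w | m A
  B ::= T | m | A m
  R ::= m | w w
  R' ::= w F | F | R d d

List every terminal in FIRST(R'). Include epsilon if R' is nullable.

{ d, m, w, y, epsilon }

R' ::= w F contributes {w}.
From R' ::= F: add FIRST(F) = { d, m, y, epsilon } (including epsilon since F is nullable).
From R' ::= R d d: add FIRST(R) = { m, w }.
Union: FIRST(R') = { d, m, w, y, epsilon }.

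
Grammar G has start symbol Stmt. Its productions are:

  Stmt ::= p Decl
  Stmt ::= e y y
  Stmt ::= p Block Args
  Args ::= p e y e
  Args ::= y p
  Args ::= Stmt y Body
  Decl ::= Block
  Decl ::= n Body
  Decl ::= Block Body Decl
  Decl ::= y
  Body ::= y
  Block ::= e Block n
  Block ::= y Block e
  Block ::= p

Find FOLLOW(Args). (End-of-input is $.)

In Stmt ::= p Block Args: Args is at the end, add FOLLOW(Stmt) = { $, y }.
Union: FOLLOW(Args) = { $, y }.

{ $, y }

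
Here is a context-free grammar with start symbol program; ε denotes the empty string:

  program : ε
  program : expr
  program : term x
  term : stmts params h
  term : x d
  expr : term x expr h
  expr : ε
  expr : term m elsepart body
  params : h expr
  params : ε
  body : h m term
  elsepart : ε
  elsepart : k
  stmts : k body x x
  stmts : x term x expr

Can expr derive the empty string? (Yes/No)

Yes

expr has an ε-production, so expr ⇒ ε.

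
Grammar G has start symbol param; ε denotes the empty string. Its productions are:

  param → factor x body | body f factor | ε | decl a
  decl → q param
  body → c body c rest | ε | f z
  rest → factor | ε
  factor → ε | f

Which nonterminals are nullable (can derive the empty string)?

{ body, factor, param, rest }

Directly nullable (have an ε-production): param, body, rest, factor.
No other nonterminal has a production whose RHS symbols are all nullable.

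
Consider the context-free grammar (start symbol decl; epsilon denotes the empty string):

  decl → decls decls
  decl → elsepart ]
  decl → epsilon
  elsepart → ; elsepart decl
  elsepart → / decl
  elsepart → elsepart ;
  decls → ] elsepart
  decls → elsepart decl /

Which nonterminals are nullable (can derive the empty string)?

Directly nullable (have an epsilon-production): decl.
No other nonterminal has a production whose RHS symbols are all nullable.

{ decl }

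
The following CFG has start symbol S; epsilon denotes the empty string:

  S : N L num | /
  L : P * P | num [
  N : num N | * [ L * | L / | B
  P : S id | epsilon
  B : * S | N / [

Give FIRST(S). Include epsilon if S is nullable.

From S : N L num: add FIRST(N) = { *, /, num }.
S : / contributes {/}.
Union: FIRST(S) = { *, /, num }.

{ *, /, num }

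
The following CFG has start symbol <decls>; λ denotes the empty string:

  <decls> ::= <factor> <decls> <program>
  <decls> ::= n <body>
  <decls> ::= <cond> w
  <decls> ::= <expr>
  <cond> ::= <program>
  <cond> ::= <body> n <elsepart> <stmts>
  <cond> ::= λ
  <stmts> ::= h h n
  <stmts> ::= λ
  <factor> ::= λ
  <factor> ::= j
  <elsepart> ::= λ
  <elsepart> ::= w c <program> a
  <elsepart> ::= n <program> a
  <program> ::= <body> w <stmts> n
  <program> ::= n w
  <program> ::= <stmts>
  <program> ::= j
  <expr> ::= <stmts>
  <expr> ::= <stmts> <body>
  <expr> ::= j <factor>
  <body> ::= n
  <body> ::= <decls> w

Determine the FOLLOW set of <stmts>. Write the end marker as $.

{ $, a, h, j, n, w }

In <cond> ::= <body> n <elsepart> <stmts>: <stmts> is at the end, add FOLLOW(<cond>) = { w }.
In <program> ::= <body> w <stmts> n: add FIRST(n) = { n }.
In <program> ::= <stmts>: <stmts> is at the end, add FOLLOW(<program>) = { $, a, h, j, n, w }.
In <expr> ::= <stmts>: <stmts> is at the end, add FOLLOW(<expr>) = { $, h, j, n, w }.
In <expr> ::= <stmts> <body>: add FIRST(<body>) = { h, j, n, w }.
Union: FOLLOW(<stmts>) = { $, a, h, j, n, w }.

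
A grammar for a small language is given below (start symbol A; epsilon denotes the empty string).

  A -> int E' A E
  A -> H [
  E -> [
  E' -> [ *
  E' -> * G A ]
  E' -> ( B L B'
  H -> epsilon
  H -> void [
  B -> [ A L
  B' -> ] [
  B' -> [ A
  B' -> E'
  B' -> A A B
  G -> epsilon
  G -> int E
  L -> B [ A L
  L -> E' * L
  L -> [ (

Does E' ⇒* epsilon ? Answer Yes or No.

No

Nullable nonterminals: G, H.
No production of E' has an RHS whose symbols are all nullable, so E' is not nullable.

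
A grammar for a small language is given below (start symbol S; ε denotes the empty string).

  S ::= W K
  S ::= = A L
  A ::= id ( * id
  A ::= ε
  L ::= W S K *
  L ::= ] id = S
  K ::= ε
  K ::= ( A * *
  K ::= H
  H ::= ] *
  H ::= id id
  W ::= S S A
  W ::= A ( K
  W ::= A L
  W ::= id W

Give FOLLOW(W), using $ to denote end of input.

{ $, (, *, =, ], id }

In S ::= W K: add FIRST(K)\{ε} = { (, ], id }.
  Since K is nullable, also add FOLLOW(S) = { $, (, *, =, ], id }.
In L ::= W S K *: add FIRST(S K *) = { (, =, ], id }.
In W ::= id W: W is at the end, add FOLLOW(W) = { $, (, *, =, ], id }.
Union: FOLLOW(W) = { $, (, *, =, ], id }.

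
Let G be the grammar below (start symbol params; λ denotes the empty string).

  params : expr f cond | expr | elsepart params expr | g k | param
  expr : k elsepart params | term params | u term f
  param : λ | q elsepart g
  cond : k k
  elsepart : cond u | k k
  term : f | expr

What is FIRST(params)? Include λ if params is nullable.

{ f, g, k, q, u, λ }

From params : expr f cond: add FIRST(expr) = { f, k, u }.
From params : expr: add FIRST(expr) = { f, k, u }.
From params : elsepart params expr: add FIRST(elsepart) = { k }.
params : g k contributes {g}.
From params : param: add FIRST(param) = { q, λ } (including λ since param is nullable).
Union: FIRST(params) = { f, g, k, q, u, λ }.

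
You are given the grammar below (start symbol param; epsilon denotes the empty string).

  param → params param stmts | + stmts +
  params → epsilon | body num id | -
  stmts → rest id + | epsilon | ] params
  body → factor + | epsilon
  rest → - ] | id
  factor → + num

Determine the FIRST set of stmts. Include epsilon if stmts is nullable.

{ -, ], id, epsilon }

From stmts → rest id +: add FIRST(rest) = { -, id }.
stmts → epsilon contributes epsilon.
stmts → ] params contributes {]}.
Union: FIRST(stmts) = { -, ], id, epsilon }.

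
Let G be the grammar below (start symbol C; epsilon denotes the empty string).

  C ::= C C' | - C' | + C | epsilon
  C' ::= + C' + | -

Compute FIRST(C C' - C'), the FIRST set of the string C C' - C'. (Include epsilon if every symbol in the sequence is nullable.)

Add FIRST(C)\{epsilon} = { +, - }; C is nullable, continue.
Add FIRST(C') = { +, - }; C' is not nullable, stop.

{ +, - }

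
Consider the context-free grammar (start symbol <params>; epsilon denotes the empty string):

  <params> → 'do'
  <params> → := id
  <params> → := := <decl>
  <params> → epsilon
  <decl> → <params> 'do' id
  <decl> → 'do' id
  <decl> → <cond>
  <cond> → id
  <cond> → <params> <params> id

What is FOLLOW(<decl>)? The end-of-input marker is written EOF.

In <params> → := := <decl>: <decl> is at the end, add FOLLOW(<params>) = { EOF, 'do', :=, id }.
Union: FOLLOW(<decl>) = { EOF, 'do', :=, id }.

{ EOF, 'do', :=, id }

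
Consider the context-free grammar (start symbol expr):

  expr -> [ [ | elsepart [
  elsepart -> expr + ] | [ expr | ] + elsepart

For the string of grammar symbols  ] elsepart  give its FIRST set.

{ ] }

] is a terminal; add {]} and stop.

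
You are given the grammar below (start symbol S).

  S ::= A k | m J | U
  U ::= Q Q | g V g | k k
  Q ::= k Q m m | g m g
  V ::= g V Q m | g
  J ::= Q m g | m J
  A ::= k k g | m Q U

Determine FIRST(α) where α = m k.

{ m }

m is a terminal; add {m} and stop.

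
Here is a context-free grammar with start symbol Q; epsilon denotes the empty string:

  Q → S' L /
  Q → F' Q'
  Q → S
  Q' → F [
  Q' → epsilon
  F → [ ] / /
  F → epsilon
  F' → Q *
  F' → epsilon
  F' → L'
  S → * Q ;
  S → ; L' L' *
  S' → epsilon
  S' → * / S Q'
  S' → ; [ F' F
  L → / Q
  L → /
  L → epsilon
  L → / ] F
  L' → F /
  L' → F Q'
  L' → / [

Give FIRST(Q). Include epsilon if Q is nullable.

{ *, /, ;, [, epsilon }

From Q → S' L /: S', L nullable, take FIRST(S') ∪ FIRST(L) ∪ {/} = { *, /, ; }.
From Q → F' Q': F', Q' nullable, take FIRST(F') ∪ FIRST(Q') = { *, /, ;, [ }; also epsilon since the whole RHS is nullable.
From Q → S: add FIRST(S) = { *, ; }.
Union: FIRST(Q) = { *, /, ;, [, epsilon }.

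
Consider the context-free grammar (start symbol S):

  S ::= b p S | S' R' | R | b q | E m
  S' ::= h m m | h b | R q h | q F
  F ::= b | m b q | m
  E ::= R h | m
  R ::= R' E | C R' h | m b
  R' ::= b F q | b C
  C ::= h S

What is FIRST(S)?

S ::= b p S contributes {b}.
From S ::= S' R': add FIRST(S') = { b, h, m, q }.
From S ::= R: add FIRST(R) = { b, h, m }.
S ::= b q contributes {b}.
From S ::= E m: add FIRST(E) = { b, h, m }.
Union: FIRST(S) = { b, h, m, q }.

{ b, h, m, q }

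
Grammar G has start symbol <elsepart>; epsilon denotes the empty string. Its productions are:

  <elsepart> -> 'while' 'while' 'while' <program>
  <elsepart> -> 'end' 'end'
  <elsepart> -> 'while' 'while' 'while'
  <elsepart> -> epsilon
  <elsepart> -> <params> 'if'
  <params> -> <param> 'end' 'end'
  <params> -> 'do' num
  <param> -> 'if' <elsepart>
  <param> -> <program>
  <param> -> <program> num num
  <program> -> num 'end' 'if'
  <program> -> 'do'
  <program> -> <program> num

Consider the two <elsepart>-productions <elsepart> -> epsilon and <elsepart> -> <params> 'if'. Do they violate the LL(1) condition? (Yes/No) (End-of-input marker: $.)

FIRST(epsilon) = { epsilon } and FIRST(<params> 'if') = { 'do', 'if', num }.
The first is nullable but FOLLOW(<elsepart>) = { $, 'end' } is disjoint from FIRST of the second.

No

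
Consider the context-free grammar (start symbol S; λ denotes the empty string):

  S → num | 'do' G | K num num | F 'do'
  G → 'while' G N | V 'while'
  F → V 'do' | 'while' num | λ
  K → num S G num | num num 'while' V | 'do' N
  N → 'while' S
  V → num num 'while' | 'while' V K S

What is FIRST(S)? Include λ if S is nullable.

{ 'do', 'while', num }

S → num contributes {num}.
S → 'do' G contributes {'do'}.
From S → K num num: add FIRST(K) = { 'do', num }.
From S → F 'do': F nullable, take FIRST(F) ∪ {'do'} = { 'do', 'while', num }.
Union: FIRST(S) = { 'do', 'while', num }.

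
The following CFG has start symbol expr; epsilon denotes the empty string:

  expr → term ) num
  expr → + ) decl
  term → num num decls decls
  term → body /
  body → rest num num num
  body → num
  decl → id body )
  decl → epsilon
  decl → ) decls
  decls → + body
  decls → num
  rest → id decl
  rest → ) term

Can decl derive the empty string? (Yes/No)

decl has an epsilon-production, so decl ⇒ epsilon.

Yes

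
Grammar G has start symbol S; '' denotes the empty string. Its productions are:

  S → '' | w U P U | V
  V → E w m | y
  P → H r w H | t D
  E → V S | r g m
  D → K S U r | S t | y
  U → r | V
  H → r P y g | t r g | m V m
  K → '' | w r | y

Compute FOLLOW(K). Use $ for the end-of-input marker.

{ r, w, y }

In D → K S U r: add FIRST(S U r) = { r, w, y }.
Union: FOLLOW(K) = { r, w, y }.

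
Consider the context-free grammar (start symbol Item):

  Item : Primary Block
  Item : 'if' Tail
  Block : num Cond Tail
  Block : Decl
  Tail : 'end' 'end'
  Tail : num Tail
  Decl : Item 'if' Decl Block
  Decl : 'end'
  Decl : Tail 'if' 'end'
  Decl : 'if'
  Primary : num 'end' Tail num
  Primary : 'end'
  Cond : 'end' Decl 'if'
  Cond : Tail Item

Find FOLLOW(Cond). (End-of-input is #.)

In Block : num Cond Tail: add FIRST(Tail) = { 'end', num }.
Union: FOLLOW(Cond) = { 'end', num }.

{ 'end', num }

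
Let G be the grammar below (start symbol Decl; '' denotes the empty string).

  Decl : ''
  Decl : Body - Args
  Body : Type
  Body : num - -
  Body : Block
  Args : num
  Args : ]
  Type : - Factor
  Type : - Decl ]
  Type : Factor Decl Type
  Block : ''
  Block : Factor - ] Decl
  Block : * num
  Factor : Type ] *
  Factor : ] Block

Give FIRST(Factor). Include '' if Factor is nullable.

From Factor : Type ] *: add FIRST(Type) = { -, ] }.
Factor : ] Block contributes {]}.
Union: FIRST(Factor) = { -, ] }.

{ -, ] }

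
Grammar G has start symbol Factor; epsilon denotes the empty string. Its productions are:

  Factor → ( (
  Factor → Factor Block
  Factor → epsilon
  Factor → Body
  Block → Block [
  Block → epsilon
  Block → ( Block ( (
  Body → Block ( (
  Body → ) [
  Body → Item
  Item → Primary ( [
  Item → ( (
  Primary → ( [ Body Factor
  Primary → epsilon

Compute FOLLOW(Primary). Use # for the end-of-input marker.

{ ( }

In Item → Primary ( [: add FIRST(( [) = { ( }.
Union: FOLLOW(Primary) = { ( }.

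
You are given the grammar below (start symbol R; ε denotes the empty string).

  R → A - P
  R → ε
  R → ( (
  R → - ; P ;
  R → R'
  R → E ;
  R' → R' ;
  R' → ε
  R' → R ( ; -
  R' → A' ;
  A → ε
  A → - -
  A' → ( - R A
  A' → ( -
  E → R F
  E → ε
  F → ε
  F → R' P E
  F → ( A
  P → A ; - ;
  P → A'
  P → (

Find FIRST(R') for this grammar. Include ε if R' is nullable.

From R' → R' ;: R' nullable, take FIRST(R') ∪ {;} = { (, -, ; }.
R' → ε contributes ε.
From R' → R ( ; -: R nullable, take FIRST(R) ∪ {(} = { (, -, ; }.
From R' → A' ;: add FIRST(A') = { ( }.
Union: FIRST(R') = { (, -, ;, ε }.

{ (, -, ;, ε }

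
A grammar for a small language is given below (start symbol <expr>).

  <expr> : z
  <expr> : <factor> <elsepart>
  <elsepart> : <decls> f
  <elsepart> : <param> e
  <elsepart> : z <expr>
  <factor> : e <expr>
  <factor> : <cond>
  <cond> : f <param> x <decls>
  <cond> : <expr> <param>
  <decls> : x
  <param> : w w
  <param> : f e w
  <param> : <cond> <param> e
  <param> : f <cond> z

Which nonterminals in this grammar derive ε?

{ } (none)

No nonterminal has an empty production or an RHS whose symbols are all nullable.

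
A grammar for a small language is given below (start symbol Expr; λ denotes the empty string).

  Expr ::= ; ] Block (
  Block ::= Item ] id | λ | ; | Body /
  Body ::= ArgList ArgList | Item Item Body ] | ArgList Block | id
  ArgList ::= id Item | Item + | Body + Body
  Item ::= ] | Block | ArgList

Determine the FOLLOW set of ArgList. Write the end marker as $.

In Body ::= ArgList ArgList: add FIRST(ArgList) = { +, ;, ], id }.
In Body ::= ArgList ArgList: ArgList is at the end, add FOLLOW(Body) = { +, /, ;, ], id }.
In Body ::= ArgList Block: add FIRST(Block)\{λ} = { +, ;, ], id }.
  Since Block is nullable, also add FOLLOW(Body) = { +, /, ;, ], id }.
In Item ::= ArgList: ArgList is at the end, add FOLLOW(Item) = { +, /, ;, ], id }.
Union: FOLLOW(ArgList) = { +, /, ;, ], id }.

{ +, /, ;, ], id }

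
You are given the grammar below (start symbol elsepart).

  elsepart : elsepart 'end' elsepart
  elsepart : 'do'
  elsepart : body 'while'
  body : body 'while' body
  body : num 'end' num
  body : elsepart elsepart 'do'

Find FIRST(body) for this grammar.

From body : body 'while' body: add FIRST(body) = { 'do', num }.
body : num 'end' num contributes {num}.
From body : elsepart elsepart 'do': add FIRST(elsepart) = { 'do', num }.
Union: FIRST(body) = { 'do', num }.

{ 'do', num }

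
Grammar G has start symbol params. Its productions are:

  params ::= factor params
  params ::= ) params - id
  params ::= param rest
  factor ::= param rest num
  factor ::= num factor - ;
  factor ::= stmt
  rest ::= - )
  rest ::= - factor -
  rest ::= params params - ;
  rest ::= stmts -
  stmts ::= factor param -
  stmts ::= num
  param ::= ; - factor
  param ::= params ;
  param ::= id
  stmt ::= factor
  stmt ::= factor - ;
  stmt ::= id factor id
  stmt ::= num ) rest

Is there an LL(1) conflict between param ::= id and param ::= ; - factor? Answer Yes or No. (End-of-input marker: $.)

FIRST(id) = { id } and FIRST(; - factor) = { ; }.
The FIRST sets are disjoint and neither alternative is nullable — no conflict.

No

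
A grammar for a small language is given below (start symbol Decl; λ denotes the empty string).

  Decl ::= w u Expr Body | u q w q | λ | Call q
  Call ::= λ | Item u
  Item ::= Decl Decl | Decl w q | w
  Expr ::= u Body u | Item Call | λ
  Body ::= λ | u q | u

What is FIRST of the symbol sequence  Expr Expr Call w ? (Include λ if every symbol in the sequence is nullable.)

Add FIRST(Expr)\{λ} = { q, u, w }; Expr is nullable, continue.
Add FIRST(Expr)\{λ} = { q, u, w }; Expr is nullable, continue.
Add FIRST(Call)\{λ} = { q, u, w }; Call is nullable, continue.
w is a terminal; add {w} and stop.

{ q, u, w }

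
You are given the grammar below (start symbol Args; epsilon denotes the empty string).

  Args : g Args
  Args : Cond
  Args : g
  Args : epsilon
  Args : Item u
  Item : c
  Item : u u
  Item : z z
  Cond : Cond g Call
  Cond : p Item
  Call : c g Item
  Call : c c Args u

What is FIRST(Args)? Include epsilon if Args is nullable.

{ c, g, p, u, z, epsilon }

Args : g Args contributes {g}.
From Args : Cond: add FIRST(Cond) = { p }.
Args : g contributes {g}.
Args : epsilon contributes epsilon.
From Args : Item u: add FIRST(Item) = { c, u, z }.
Union: FIRST(Args) = { c, g, p, u, z, epsilon }.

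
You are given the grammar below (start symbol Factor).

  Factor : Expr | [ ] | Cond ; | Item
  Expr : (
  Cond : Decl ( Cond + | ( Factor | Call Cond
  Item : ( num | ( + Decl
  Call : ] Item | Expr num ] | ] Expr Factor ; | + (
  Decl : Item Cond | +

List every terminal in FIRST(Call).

{ (, +, ] }

Call : ] Item contributes {]}.
From Call : Expr num ]: add FIRST(Expr) = { ( }.
Call : ] Expr Factor ; contributes {]}.
Call : + ( contributes {+}.
Union: FIRST(Call) = { (, +, ] }.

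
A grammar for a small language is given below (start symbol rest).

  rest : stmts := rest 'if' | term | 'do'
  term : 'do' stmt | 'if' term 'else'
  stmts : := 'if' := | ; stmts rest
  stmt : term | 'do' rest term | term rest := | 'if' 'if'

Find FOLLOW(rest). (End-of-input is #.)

{ #, 'do', 'if', :=, ; }

rest is the start symbol, so # ∈ FOLLOW(rest).
In rest : stmts := rest 'if': add FIRST('if') = { 'if' }.
In stmts : ; stmts rest: rest is at the end, add FOLLOW(stmts) = { 'do', 'if', :=, ; }.
In stmt : 'do' rest term: add FIRST(term) = { 'do', 'if' }.
In stmt : term rest :=: add FIRST(:=) = { := }.
Union: FOLLOW(rest) = { #, 'do', 'if', :=, ; }.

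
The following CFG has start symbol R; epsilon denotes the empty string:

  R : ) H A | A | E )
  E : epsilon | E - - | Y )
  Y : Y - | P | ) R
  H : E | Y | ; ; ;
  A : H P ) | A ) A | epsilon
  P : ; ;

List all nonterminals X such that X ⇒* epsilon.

Directly nullable (have an epsilon-production): E, A.
R : A with every symbol nullable, so R is nullable.
H : E with every symbol nullable, so H is nullable.
No other nonterminal has a production whose RHS symbols are all nullable.

{ A, E, H, R }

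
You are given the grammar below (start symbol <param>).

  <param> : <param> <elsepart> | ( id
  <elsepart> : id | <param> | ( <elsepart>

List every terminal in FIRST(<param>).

From <param> : <param> <elsepart>: add FIRST(<param>) = { ( }.
<param> : ( id contributes {(}.
Union: FIRST(<param>) = { ( }.

{ ( }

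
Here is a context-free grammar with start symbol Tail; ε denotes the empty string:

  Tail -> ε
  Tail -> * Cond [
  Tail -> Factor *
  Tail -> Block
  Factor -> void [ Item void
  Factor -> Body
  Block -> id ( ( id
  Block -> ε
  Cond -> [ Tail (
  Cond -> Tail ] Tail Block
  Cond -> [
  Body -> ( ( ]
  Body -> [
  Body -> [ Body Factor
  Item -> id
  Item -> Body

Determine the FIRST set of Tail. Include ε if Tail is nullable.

Tail -> ε contributes ε.
Tail -> * Cond [ contributes {*}.
From Tail -> Factor *: add FIRST(Factor) = { (, [, void }.
From Tail -> Block: add FIRST(Block) = { id, ε } (including ε since Block is nullable).
Union: FIRST(Tail) = { (, *, [, id, void, ε }.

{ (, *, [, id, void, ε }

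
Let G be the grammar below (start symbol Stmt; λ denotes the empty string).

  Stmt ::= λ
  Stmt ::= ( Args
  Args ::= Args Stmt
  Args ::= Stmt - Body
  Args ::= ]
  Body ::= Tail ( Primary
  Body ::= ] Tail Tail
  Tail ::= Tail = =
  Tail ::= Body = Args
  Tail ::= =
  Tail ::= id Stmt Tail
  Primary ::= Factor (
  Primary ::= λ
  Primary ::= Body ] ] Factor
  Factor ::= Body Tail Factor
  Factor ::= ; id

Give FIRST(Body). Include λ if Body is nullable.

{ =, ], id }

From Body ::= Tail ( Primary: add FIRST(Tail) = { =, ], id }.
Body ::= ] Tail Tail contributes {]}.
Union: FIRST(Body) = { =, ], id }.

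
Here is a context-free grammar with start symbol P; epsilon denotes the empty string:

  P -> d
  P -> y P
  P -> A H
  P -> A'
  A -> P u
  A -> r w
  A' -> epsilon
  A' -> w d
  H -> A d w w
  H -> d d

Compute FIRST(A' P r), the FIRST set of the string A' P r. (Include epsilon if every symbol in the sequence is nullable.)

Add FIRST(A')\{epsilon} = { w }; A' is nullable, continue.
Add FIRST(P)\{epsilon} = { d, r, u, w, y }; P is nullable, continue.
r is a terminal; add {r} and stop.

{ d, r, u, w, y }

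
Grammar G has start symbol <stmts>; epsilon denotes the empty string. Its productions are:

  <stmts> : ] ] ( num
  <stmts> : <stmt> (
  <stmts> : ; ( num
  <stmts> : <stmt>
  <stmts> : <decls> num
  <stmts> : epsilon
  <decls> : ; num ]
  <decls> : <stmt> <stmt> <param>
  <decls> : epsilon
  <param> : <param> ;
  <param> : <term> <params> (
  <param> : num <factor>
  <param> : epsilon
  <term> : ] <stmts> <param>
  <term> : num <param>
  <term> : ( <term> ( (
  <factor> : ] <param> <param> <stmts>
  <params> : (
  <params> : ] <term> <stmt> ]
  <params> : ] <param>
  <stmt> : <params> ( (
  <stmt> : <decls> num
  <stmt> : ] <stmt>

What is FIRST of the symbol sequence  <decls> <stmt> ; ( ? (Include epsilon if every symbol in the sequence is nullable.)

{ (, ;, ], num }

Add FIRST(<decls>)\{epsilon} = { (, ;, ], num }; <decls> is nullable, continue.
Add FIRST(<stmt>) = { (, ;, ], num }; <stmt> is not nullable, stop.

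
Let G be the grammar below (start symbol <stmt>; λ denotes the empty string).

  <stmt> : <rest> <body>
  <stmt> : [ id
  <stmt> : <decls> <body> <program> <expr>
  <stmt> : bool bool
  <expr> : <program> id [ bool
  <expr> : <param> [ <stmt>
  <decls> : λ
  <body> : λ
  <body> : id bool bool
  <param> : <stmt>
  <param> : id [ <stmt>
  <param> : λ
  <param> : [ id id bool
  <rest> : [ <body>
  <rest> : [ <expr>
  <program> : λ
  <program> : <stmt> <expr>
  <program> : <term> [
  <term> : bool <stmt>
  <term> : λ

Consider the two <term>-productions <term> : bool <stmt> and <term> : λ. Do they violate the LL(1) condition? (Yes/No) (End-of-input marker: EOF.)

No

FIRST(bool <stmt>) = { bool } and FIRST(λ) = { λ }.
The second is nullable but FOLLOW(<term>) = { [ } is disjoint from FIRST of the first.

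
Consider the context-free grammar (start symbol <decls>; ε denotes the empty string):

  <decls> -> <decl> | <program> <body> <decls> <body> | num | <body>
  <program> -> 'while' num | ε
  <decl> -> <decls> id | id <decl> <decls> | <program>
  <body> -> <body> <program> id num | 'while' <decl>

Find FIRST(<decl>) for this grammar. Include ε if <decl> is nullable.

From <decl> -> <decls> id: <decls> nullable, take FIRST(<decls>) ∪ {id} = { 'while', id, num }.
<decl> -> id <decl> <decls> contributes {id}.
From <decl> -> <program>: add FIRST(<program>) = { 'while', ε } (including ε since <program> is nullable).
Union: FIRST(<decl>) = { 'while', id, num, ε }.

{ 'while', id, num, ε }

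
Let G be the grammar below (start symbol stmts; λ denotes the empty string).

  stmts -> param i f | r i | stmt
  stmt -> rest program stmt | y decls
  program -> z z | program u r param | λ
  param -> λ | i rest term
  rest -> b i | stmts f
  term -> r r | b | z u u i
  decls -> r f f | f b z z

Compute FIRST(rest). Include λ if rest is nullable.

rest -> b i contributes {b}.
From rest -> stmts f: add FIRST(stmts) = { b, i, r, y }.
Union: FIRST(rest) = { b, i, r, y }.

{ b, i, r, y }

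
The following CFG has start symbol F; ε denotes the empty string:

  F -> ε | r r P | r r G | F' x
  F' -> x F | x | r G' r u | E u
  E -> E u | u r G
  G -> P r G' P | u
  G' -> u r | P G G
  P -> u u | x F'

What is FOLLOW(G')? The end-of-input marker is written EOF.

{ r, u, x }

In F' -> r G' r u: add FIRST(r u) = { r }.
In G -> P r G' P: add FIRST(P) = { u, x }.
Union: FOLLOW(G') = { r, u, x }.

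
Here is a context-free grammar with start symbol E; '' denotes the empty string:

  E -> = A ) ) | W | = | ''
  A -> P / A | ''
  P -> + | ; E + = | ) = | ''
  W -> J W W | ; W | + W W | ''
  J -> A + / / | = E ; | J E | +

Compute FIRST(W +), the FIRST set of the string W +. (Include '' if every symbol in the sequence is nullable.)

Add FIRST(W)\{''} = { ), +, /, ;, = }; W is nullable, continue.
+ is a terminal; add {+} and stop.

{ ), +, /, ;, = }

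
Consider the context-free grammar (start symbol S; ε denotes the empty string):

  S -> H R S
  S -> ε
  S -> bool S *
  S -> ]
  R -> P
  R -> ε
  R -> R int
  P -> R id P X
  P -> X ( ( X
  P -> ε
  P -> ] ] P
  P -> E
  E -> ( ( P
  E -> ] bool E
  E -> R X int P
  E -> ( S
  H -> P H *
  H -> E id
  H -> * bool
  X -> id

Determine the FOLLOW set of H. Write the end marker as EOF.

{ EOF, (, *, ], bool, id, int }

In S -> H R S: add FIRST(R S)\{ε} = { (, *, ], bool, id, int }.
  Since R S is nullable, also add FOLLOW(S) = { EOF, (, *, ], bool, id, int }.
In H -> P H *: add FIRST(*) = { * }.
Union: FOLLOW(H) = { EOF, (, *, ], bool, id, int }.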